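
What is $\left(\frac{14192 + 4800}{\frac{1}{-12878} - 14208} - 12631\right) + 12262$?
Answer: $- \frac{67760739601}{182970625} \approx -370.34$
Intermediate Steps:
$\left(\frac{14192 + 4800}{\frac{1}{-12878} - 14208} - 12631\right) + 12262 = \left(\frac{18992}{- \frac{1}{12878} - 14208} - 12631\right) + 12262 = \left(\frac{18992}{- \frac{182970625}{12878}} - 12631\right) + 12262 = \left(18992 \left(- \frac{12878}{182970625}\right) - 12631\right) + 12262 = \left(- \frac{244578976}{182970625} - 12631\right) + 12262 = - \frac{2311346543351}{182970625} + 12262 = - \frac{67760739601}{182970625}$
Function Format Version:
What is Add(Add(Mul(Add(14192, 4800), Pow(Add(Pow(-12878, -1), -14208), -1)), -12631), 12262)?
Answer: Rational(-67760739601, 182970625) ≈ -370.34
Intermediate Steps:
Add(Add(Mul(Add(14192, 4800), Pow(Add(Pow(-12878, -1), -14208), -1)), -12631), 12262) = Add(Add(Mul(18992, Pow(Add(Rational(-1, 12878), -14208), -1)), -12631), 12262) = Add(Add(Mul(18992, Pow(Rational(-182970625, 12878), -1)), -12631), 12262) = Add(Add(Mul(18992, Rational(-12878, 182970625)), -12631), 12262) = Add(Add(Rational(-244578976, 182970625), -12631), 12262) = Add(Rational(-2311346543351, 182970625), 12262) = Rational(-67760739601, 182970625)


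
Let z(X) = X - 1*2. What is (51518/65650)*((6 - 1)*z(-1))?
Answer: -77277/6565 ≈ -11.771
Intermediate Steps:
z(X) = -2 + X (z(X) = X - 2 = -2 + X)
(51518/65650)*((6 - 1)*z(-1)) = (51518/65650)*((6 - 1)*(-2 - 1)) = (51518*(1/65650))*(5*(-3)) = (25759/32825)*(-15) = -77277/6565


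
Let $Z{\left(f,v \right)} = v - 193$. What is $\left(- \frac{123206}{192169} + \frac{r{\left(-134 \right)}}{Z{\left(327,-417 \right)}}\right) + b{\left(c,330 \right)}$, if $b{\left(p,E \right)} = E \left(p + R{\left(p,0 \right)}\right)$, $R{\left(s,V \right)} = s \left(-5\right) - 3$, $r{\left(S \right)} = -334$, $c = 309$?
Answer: $- \frac{23964507889757}{58611545} \approx -4.0887 \cdot 10^{5}$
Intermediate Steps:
$Z{\left(f,v \right)} = -193 + v$
$R{\left(s,V \right)} = -3 - 5 s$ ($R{\left(s,V \right)} = - 5 s - 3 = -3 - 5 s$)
$b{\left(p,E \right)} = E \left(-3 - 4 p\right)$ ($b{\left(p,E \right)} = E \left(p - \left(3 + 5 p\right)\right) = E \left(-3 - 4 p\right)$)
$\left(- \frac{123206}{192169} + \frac{r{\left(-134 \right)}}{Z{\left(327,-417 \right)}}\right) + b{\left(c,330 \right)} = \left(- \frac{123206}{192169} - \frac{334}{-193 - 417}\right) - 330 \left(3 + 4 \cdot 309\right) = \left(\left(-123206\right) \frac{1}{192169} - \frac{334}{-610}\right) - 330 \left(3 + 1236\right) = \left(- \frac{123206}{192169} - - \frac{167}{305}\right) - 330 \cdot 1239 = \left(- \frac{123206}{192169} + \frac{167}{305}\right) - 408870 = - \frac{5485607}{58611545} - 408870 = - \frac{23964507889757}{58611545}$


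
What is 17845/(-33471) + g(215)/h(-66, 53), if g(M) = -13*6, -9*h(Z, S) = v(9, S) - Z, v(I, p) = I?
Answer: 7386089/836775 ≈ 8.8269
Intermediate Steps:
h(Z, S) = -1 + Z/9 (h(Z, S) = -(9 - Z)/9 = -1 + Z/9)
g(M) = -78
17845/(-33471) + g(215)/h(-66, 53) = 17845/(-33471) - 78/(-1 + (⅑)*(-66)) = 17845*(-1/33471) - 78/(-1 - 22/3) = -17845/33471 - 78/(-25/3) = -17845/33471 - 78*(-3/25) = -17845/33471 + 234/25 = 7386089/836775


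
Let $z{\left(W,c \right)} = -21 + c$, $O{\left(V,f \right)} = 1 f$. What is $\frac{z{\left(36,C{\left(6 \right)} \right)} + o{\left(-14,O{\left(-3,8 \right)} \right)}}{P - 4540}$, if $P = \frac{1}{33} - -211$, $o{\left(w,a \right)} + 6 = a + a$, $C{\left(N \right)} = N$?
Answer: $\frac{165}{142856} \approx 0.001155$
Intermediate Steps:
$O{\left(V,f \right)} = f$
$o{\left(w,a \right)} = -6 + 2 a$ ($o{\left(w,a \right)} = -6 + \left(a + a\right) = -6 + 2 a$)
$P = \frac{6964}{33}$ ($P = \frac{1}{33} + 211 = \frac{6964}{33} \approx 211.03$)
$\frac{z{\left(36,C{\left(6 \right)} \right)} + o{\left(-14,O{\left(-3,8 \right)} \right)}}{P - 4540} = \frac{\left(-21 + 6\right) + \left(-6 + 2 \cdot 8\right)}{\frac{6964}{33} - 4540} = \frac{-15 + \left(-6 + 16\right)}{- \frac{142856}{33}} = \left(-15 + 10\right) \left(- \frac{33}{142856}\right) = \left(-5\right) \left(- \frac{33}{142856}\right) = \frac{165}{142856}$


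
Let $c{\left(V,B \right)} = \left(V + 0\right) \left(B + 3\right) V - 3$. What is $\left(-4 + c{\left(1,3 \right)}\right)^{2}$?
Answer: $1$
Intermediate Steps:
$c{\left(V,B \right)} = -3 + V^{2} \left(3 + B\right)$ ($c{\left(V,B \right)} = V \left(3 + B\right) V - 3 = V^{2} \left(3 + B\right) - 3 = -3 + V^{2} \left(3 + B\right)$)
$\left(-4 + c{\left(1,3 \right)}\right)^{2} = \left(-4 + \left(-3 + 3 \cdot 1^{2} + 3 \cdot 1^{2}\right)\right)^{2} = \left(-4 + \left(-3 + 3 \cdot 1 + 3 \cdot 1\right)\right)^{2} = \left(-4 + \left(-3 + 3 + 3\right)\right)^{2} = \left(-4 + 3\right)^{2} = \left(-1\right)^{2} = 1$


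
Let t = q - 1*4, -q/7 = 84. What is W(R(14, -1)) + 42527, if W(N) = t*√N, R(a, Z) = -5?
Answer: 42527 - 592*I*√5 ≈ 42527.0 - 1323.8*I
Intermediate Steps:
q = -588 (q = -7*84 = -588)
t = -592 (t = -588 - 1*4 = -588 - 4 = -592)
W(N) = -592*√N
W(R(14, -1)) + 42527 = -592*I*√5 + 42527 = 42527 - 592*I*√5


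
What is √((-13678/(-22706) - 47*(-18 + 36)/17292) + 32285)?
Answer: √34563480154125777910/32719346 ≈ 179.68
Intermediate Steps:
√((-13678/(-22706) - 47*(-18 + 36)/17292) + 32285) = √((-13678*(-1/22706) - 47*18*(1/17292)) + 32285) = √((6839/11353 - 846*1/17292) + 32285) = √((6839/11353 - 141/2882) + 32285) = √(18109225/32719346 + 32285) = √(1056362194835/32719346) = √34563480154125777910/32719346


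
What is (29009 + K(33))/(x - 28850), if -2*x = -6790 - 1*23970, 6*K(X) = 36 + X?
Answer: -19347/8980 ≈ -2.1545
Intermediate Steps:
K(X) = 6 + X/6 (K(X) = (36 + X)/6 = 6 + X/6)
x = 15380 (x = -(-6790 - 1*23970)/2 = -(-6790 - 23970)/2 = -1/2*(-30760) = 15380)
(29009 + K(33))/(x - 28850) = (29009 + (6 + (1/6)*33))/(15380 - 28850) = (29009 + (6 + 11/2))/(-13470) = (29009 + 23/2)*(-1/13470) = (58041/2)*(-1/13470) = -19347/8980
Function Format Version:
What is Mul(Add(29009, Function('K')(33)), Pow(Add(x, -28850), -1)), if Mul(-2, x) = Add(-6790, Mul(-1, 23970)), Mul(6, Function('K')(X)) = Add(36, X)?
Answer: Rational(-19347, 8980) ≈ -2.1545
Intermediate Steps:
Function('K')(X) = Add(6, Mul(Rational(1, 6), X)) (Function('K')(X) = Mul(Rational(1, 6), Add(36, X)) = Add(6, Mul(Rational(1, 6), X)))
x = 15380 (x = Mul(Rational(-1, 2), Add(-6790, Mul(-1, 23970))) = Mul(Rational(-1, 2), Add(-6790, -23970)) = Mul(Rational(-1, 2), -30760) = 15380)
Mul(Add(29009, Function('K')(33)), Pow(Add(x, -28850), -1)) = Mul(Add(29009, Add(6, Mul(Rational(1, 6), 33))), Pow(Add(15380, -28850), -1)) = Mul(Add(29009, Add(6, Rational(11, 2))), Pow(-13470, -1)) = Mul(Add(29009, Rational(23, 2)), Rational(-1, 13470)) = Mul(Rational(58041, 2), Rational(-1, 13470)) = Rational(-19347, 8980)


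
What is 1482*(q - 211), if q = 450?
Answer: 354198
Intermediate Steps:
1482*(q - 211) = 1482*(450 - 211) = 1482*239 = 354198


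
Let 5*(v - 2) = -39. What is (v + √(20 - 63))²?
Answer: (29 - 5*I*√43)²/25 ≈ -9.36 - 76.066*I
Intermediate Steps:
v = -29/5 (v = 2 + (⅕)*(-39) = 2 - 39/5 = -29/5 ≈ -5.8000)
(v + √(20 - 63))² = (-29/5 + √(20 - 63))² = (-29/5 + √(-43))² = (-29/5 + I*√43)²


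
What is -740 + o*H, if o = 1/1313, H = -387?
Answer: -972007/1313 ≈ -740.29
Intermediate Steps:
o = 1/1313 ≈ 0.00076161
-740 + o*H = -740 + (1/1313)*(-387) = -740 - 387/1313 = -972007/1313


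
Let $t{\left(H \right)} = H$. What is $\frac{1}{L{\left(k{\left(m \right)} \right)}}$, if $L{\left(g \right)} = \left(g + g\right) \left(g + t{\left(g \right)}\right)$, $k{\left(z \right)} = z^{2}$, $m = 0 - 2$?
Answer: $\frac{1}{64} \approx 0.015625$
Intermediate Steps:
$m = -2$
$L{\left(g \right)} = 4 g^{2}$ ($L{\left(g \right)} = \left(g + g\right) \left(g + g\right) = 2 g 2 g = 4 g^{2}$)
$\frac{1}{L{\left(k{\left(m \right)} \right)}} = \frac{1}{4 \left(\left(-2\right)^{2}\right)^{2}} = \frac{1}{4 \cdot 4^{2}} = \frac{1}{4 \cdot 16} = \frac{1}{64}$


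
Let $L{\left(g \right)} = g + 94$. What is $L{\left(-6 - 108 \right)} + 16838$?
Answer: $16818$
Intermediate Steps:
$L{\left(g \right)} = 94 + g$
$L{\left(-6 - 108 \right)} + 16838 = \left(94 - 114\right) + 16838 = -20 + 16838 = 16818$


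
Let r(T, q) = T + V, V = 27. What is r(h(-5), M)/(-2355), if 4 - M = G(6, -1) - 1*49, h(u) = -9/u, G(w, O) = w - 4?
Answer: -48/3925 ≈ -0.012229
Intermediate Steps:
G(w, O) = -4 + w
M = 51 (M = 4 - ((-4 + 6) - 1*49) = 4 - (2 - 49) = 4 - 1*(-47) = 4 + 47 = 51)
r(T, q) = 27 + T (r(T, q) = T + 27 = 27 + T)
r(h(-5), M)/(-2355) = (27 - 9/(-5))/(-2355) = (27 - 9*(-⅕))*(-1/2355) = (27 + 9/5)*(-1/2355) = (144/5)*(-1/2355) = -48/3925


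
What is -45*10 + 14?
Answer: -436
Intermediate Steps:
-45*10 + 14 = -450 + 14 = -436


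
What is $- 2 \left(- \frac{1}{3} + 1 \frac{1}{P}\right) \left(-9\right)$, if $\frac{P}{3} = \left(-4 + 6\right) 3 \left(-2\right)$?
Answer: $- \frac{13}{2} \approx -6.5$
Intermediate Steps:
$P = -36$ ($P = 3 \left(-4 + 6\right) 3 \left(-2\right) = 3 \cdot 2 \cdot 3 \left(-2\right) = 3 \cdot 6 \left(-2\right) = 3 \left(-12\right) = -36$)
$- 2 \left(- \frac{1}{3} + 1 \frac{1}{P}\right) \left(-9\right) = - 2 \left(- \frac{1}{3} + 1 \frac{1}{-36}\right) \left(-9\right) = - 2 \left(\left(-1\right) \frac{1}{3} + 1 \left(- \frac{1}{36}\right)\right) \left(-9\right) = - 2 \left(- \frac{1}{3} - \frac{1}{36}\right) \left(-9\right) = \left(-2\right) \left(- \frac{13}{36}\right) \left(-9\right) = \frac{13}{18} \left(-9\right) = - \frac{13}{2}$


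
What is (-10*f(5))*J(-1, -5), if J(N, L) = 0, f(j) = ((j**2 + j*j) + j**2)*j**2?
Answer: 0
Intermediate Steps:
f(j) = 3*j**4 (f(j) = ((j**2 + j**2) + j**2)*j**2 = (2*j**2 + j**2)*j**2 = (3*j**2)*j**2 = 3*j**4)
(-10*f(5))*J(-1, -5) = -30*5**4*0 = -30*625*0 = -10*1875*0 = -18750*0 = 0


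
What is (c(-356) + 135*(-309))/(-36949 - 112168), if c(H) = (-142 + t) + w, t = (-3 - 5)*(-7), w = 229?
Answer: 41572/149117 ≈ 0.27879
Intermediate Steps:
t = 56 (t = -8*(-7) = 56)
c(H) = 143 (c(H) = (-142 + 56) + 229 = -86 + 229 = 143)
(c(-356) + 135*(-309))/(-36949 - 112168) = (143 + 135*(-309))/(-36949 - 112168) = (143 - 41715)/(-149117) = -41572*(-1/149117) = 41572/149117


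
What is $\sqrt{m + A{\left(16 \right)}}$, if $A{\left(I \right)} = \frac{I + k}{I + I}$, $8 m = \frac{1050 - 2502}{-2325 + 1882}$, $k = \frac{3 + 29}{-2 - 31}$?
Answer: $\frac{2 \sqrt{46985466}}{14619} \approx 0.93777$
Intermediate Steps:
$k = - \frac{32}{33}$ ($k = \frac{32}{-33} = 32 \left(- \frac{1}{33}\right) = - \frac{32}{33} \approx -0.9697$)
$m = \frac{363}{886}$ ($m = \frac{\left(1050 - 2502\right) \frac{1}{-2325 + 1882}}{8} = \frac{\left(-1452\right) \frac{1}{-443}}{8} = \frac{\left(-1452\right) \left(- \frac{1}{443}\right)}{8} = \frac{1}{8} \cdot \frac{1452}{443} = \frac{363}{886} \approx 0.40971$)
$A{\left(I \right)} = \frac{- \frac{32}{33} + I}{2 I}$ ($A{\left(I \right)} = \frac{I - \frac{32}{33}}{I + I} = \frac{- \frac{32}{33} + I}{2 I}$)
$\sqrt{m + A{\left(16 \right)}} = \sqrt{\frac{363}{886} + \frac{-32 + 33 \cdot 16}{66 \cdot 16}} = \sqrt{\frac{363}{886} + \frac{1}{66} \cdot \frac{1}{16} \left(-32 + 528\right)} = \sqrt{\frac{363}{886} + \frac{1}{66} \cdot \frac{1}{16} \cdot 496} = \sqrt{\frac{363}{886} + \frac{31}{66}} = \sqrt{\frac{12856}{14619}} = \frac{2 \sqrt{46985466}}{14619}$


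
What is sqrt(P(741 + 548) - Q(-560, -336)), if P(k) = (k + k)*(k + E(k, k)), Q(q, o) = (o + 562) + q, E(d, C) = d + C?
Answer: 2*sqrt(2492365) ≈ 3157.4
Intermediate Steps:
E(d, C) = C + d
Q(q, o) = 562 + o + q (Q(q, o) = (562 + o) + q = 562 + o + q)
P(k) = 6*k**2 (P(k) = (k + k)*(k + (k + k)) = (2*k)*(k + 2*k) = (2*k)*(3*k) = 6*k**2)
sqrt(P(741 + 548) - Q(-560, -336)) = sqrt(6*(741 + 548)**2 - (562 - 336 - 560)) = sqrt(6*1289**2 - 1*(-334)) = sqrt(6*1661521 + 334) = sqrt(9969126 + 334) = sqrt(9969460) = 2*sqrt(2492365)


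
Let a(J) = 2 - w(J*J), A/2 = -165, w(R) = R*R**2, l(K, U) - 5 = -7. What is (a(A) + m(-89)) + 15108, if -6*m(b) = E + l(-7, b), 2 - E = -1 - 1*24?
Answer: -7748807813909365/6 ≈ -1.2915e+15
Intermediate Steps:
l(K, U) = -2 (l(K, U) = 5 - 7 = -2)
w(R) = R**3
E = 27 (E = 2 - (-1 - 1*24) = 2 - (-1 - 24) = 2 - 1*(-25) = 2 + 25 = 27)
A = -330 (A = 2*(-165) = -330)
a(J) = 2 - J**6 (a(J) = 2 - (J*J)**3 = 2 - (J**2)**3 = 2 - J**6)
m(b) = -25/6 (m(b) = -(27 - 2)/6 = -1/6*25 = -25/6)
(a(A) + m(-89)) + 15108 = ((2 - 1*(-330)**6) - 25/6) + 15108 = ((2 - 1*1291467969000000) - 25/6) + 15108 = ((2 - 1291467969000000) - 25/6) + 15108 = (-1291467968999998 - 25/6) + 15108 = -7748807814000013/6 + 15108 = -7748807813909365/6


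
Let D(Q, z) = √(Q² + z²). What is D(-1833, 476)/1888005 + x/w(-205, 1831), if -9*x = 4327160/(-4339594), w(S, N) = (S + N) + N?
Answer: 2163580/67508894061 + √3586465/1888005 ≈ 0.0010351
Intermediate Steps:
w(S, N) = S + 2*N (w(S, N) = (N + S) + N = S + 2*N)
x = 2163580/19528173 (x = -4327160/(9*(-4339594)) = -4327160*(-1)/(9*4339594) = -⅑*(-2163580/2169797) = 2163580/19528173 ≈ 0.11079)
D(-1833, 476)/1888005 + x/w(-205, 1831) = √((-1833)² + 476²)/1888005 + 2163580/(19528173*(-205 + 2*1831)) = √(3359889 + 226576)*(1/1888005) + 2163580/(19528173*(-205 + 3662)) = √3586465*(1/1888005) + (2163580/19528173)/3457 = √3586465/1888005 + (2163580/19528173)*(1/3457) = √3586465/1888005 + 2163580/67508894061 = 2163580/67508894061 + √3586465/1888005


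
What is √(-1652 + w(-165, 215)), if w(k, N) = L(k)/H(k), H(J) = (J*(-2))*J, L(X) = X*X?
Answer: I*√6610/2 ≈ 40.651*I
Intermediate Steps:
L(X) = X²
H(J) = -2*J² (H(J) = (-2*J)*J = -2*J²)
w(k, N) = -½ (w(k, N) = k²/((-2*k²)) = k²*(-1/(2*k²)) = -½)
√(-1652 + w(-165, 215)) = √(-1652 - ½) = √(-3305/2) = I*√6610/2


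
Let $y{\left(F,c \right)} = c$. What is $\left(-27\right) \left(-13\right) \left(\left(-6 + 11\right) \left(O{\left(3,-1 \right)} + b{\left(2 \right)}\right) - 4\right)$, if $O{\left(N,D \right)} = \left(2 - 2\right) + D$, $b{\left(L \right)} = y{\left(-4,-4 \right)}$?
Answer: $-10179$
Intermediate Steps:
$b{\left(L \right)} = -4$
$O{\left(N,D \right)} = D$ ($O{\left(N,D \right)} = 0 + D = D$)
$\left(-27\right) \left(-13\right) \left(\left(-6 + 11\right) \left(O{\left(3,-1 \right)} + b{\left(2 \right)}\right) - 4\right) = \left(-27\right) \left(-13\right) \left(\left(-6 + 11\right) \left(-1 - 4\right) - 4\right) = 351 \left(5 \left(-5\right) - 4\right) = 351 \left(-25 - 4\right) = 351 \left(-29\right) = -10179$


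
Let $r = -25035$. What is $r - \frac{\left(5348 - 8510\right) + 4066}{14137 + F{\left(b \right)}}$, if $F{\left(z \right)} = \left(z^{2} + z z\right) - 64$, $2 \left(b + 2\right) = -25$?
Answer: $- \frac{725691353}{28987} \approx -25035.0$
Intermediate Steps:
$b = - \frac{29}{2}$ ($b = -2 + \frac{1}{2} \left(-25\right) = -2 - \frac{25}{2} = - \frac{29}{2} \approx -14.5$)
$F{\left(z \right)} = -64 + 2 z^{2}$ ($F{\left(z \right)} = \left(z^{2} + z^{2}\right) - 64 = 2 z^{2} - 64 = -64 + 2 z^{2}$)
$r - \frac{\left(5348 - 8510\right) + 4066}{14137 + F{\left(b \right)}} = -25035 - \frac{\left(5348 - 8510\right) + 4066}{14137 - \left(64 - 2 \left(- \frac{29}{2}\right)^{2}\right)} = -25035 - \frac{-3162 + 4066}{14137 + \left(-64 + 2 \cdot \frac{841}{4}\right)} = -25035 - \frac{904}{14137 + \left(-64 + \frac{841}{2}\right)} = -25035 - \frac{904}{14137 + \frac{713}{2}} = -25035 - \frac{904}{\frac{28987}{2}} = -25035 - 904 \cdot \frac{2}{28987} = -25035 - \frac{1808}{28987} = - \frac{725691353}{28987}$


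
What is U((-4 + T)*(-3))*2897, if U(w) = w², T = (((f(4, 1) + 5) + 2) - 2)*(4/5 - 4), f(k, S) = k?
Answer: 701259408/25 ≈ 2.8050e+7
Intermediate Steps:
T = -144/5 (T = (((4 + 5) + 2) - 2)*(4/5 - 4) = ((9 + 2) - 2)*(4*(⅕) - 4) = (11 - 2)*(⅘ - 4) = 9*(-16/5) = -144/5 ≈ -28.800)
U((-4 + T)*(-3))*2897 = ((-4 - 144/5)*(-3))²*2897 = (-164/5*(-3))²*2897 = (492/5)²*2897 = (242064/25)*2897 = 701259408/25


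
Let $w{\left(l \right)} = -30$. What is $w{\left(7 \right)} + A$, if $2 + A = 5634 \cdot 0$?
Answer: $-32$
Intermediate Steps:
$A = -2$ ($A = -2 + 5634 \cdot 0 = -2 + 0 = -2$)
$w{\left(7 \right)} + A = -30 - 2 = -32$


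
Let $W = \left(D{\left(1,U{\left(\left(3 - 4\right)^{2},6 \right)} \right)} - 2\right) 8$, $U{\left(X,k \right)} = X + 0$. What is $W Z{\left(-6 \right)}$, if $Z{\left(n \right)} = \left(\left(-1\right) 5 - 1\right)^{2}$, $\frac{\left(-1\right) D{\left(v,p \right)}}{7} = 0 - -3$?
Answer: $-6624$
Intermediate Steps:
$U{\left(X,k \right)} = X$
$D{\left(v,p \right)} = -21$ ($D{\left(v,p \right)} = - 7 \left(0 - -3\right) = - 7 \left(0 + 3\right) = \left(-7\right) 3 = -21$)
$W = -184$ ($W = \left(-21 - 2\right) 8 = \left(-23\right) 8 = -184$)
$Z{\left(n \right)} = 36$ ($Z{\left(n \right)} = \left(-5 - 1\right)^{2} = \left(-6\right)^{2} = 36$)
$W Z{\left(-6 \right)} = \left(-184\right) 36 = -6624$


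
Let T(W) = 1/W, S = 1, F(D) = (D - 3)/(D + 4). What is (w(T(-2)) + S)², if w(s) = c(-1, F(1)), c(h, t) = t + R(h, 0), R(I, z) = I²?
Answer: 64/25 ≈ 2.5600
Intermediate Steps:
F(D) = (-3 + D)/(4 + D)
T(W) = 1/W
c(h, t) = t + h²
w(s) = ⅗ (w(s) = (-3 + 1)/(4 + 1) + (-1)² = -2/5 + 1 = (⅕)*(-2) + 1 = -⅖ + 1 = ⅗)
(w(T(-2)) + S)² = (⅗ + 1)² = (8/5)² = 64/25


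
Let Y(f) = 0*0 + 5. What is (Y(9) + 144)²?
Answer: 22201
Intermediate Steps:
Y(f) = 5 (Y(f) = 0 + 5 = 5)
(Y(9) + 144)² = (5 + 144)² = 149² = 22201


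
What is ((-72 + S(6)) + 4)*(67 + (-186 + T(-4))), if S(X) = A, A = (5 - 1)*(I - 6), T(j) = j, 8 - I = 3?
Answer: 8856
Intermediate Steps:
I = 5 (I = 8 - 1*3 = 8 - 3 = 5)
A = -4 (A = (5 - 1)*(5 - 6) = 4*(-1) = -4)
S(X) = -4
((-72 + S(6)) + 4)*(67 + (-186 + T(-4))) = ((-72 - 4) + 4)*(67 + (-186 - 4)) = (-76 + 4)*(67 - 190) = -72*(-123) = 8856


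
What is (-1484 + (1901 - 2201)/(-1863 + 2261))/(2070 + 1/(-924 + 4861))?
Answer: -1163249642/1621768609 ≈ -0.71727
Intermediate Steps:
(-1484 + (1901 - 2201)/(-1863 + 2261))/(2070 + 1/(-924 + 4861)) = (-1484 - 300/398)/(2070 + 1/3937) = (-1484 - 300*1/398)/(2070 + 1/3937) = (-1484 - 150/199)/(8149591/3937) = -295466/199*3937/8149591 = -1163249642/1621768609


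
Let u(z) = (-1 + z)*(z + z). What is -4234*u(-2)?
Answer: -50808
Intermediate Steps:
u(z) = 2*z*(-1 + z) (u(z) = (-1 + z)*(2*z) = 2*z*(-1 + z))
-4234*u(-2) = -8468*(-2)*(-1 - 2) = -8468*(-2)*(-3) = -4234*12 = -50808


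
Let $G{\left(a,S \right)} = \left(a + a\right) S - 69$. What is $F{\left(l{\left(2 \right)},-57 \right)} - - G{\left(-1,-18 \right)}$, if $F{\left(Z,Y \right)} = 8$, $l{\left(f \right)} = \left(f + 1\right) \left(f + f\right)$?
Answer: $-25$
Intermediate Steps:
$l{\left(f \right)} = 2 f \left(1 + f\right)$ ($l{\left(f \right)} = \left(1 + f\right) 2 f = 2 f \left(1 + f\right)$)
$G{\left(a,S \right)} = -69 + 2 S a$ ($G{\left(a,S \right)} = 2 a S - 69 = 2 S a - 69 = -69 + 2 S a$)
$F{\left(l{\left(2 \right)},-57 \right)} - - G{\left(-1,-18 \right)} = 8 - - (-69 + 2 \left(-18\right) \left(-1\right)) = 8 - - (-69 + 36) = 8 - \left(-1\right) \left(-33\right) = 8 - 33 = -25$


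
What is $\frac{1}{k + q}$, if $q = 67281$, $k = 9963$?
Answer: $\frac{1}{77244} \approx 1.2946 \cdot 10^{-5}$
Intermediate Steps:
$\frac{1}{k + q} = \frac{1}{9963 + 67281} = \frac{1}{77244}$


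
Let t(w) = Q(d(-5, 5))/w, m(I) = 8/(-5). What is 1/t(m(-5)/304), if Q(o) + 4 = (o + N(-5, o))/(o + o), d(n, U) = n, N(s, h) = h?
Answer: 1/570 ≈ 0.0017544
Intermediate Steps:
m(I) = -8/5 (m(I) = 8*(-⅕) = -8/5)
Q(o) = -3 (Q(o) = -4 + (o + o)/(o + o) = -4 + (2*o)/((2*o)) = -4 + (2*o)*(1/(2*o)) = -4 + 1 = -3)
t(w) = -3/w
1/t(m(-5)/304) = 1/(-3/((-8/5/304))) = 1/(-3/((-8/5*1/304))) = 1/(-3/(-1/190)) = 1/(-3*(-190)) = 1/570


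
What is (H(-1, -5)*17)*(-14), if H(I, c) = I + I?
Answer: 476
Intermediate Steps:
H(I, c) = 2*I
(H(-1, -5)*17)*(-14) = ((2*(-1))*17)*(-14) = -2*17*(-14) = -34*(-14) = 476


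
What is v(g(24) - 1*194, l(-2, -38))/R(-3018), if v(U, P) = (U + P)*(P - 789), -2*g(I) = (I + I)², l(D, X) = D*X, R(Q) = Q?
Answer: -452755/1509 ≈ -300.04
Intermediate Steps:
g(I) = -2*I² (g(I) = -(I + I)²/2 = -4*I²/2 = -2*I²)
v(U, P) = (-789 + P)*(P + U) (v(U, P) = (P + U)*(-789 + P) = (-789 + P)*(P + U))
v(g(24) - 1*194, l(-2, -38))/R(-3018) = ((-2*(-38))² - (-1578)*(-38) - 789*(-2*24² - 1*194) + (-2*(-38))*(-2*24² - 1*194))/(-3018) = (76² - 789*76 - 789*(-2*576 - 194) + 76*(-2*576 - 194))*(-1/3018) = (5776 - 59964 - 789*(-1152 - 194) + 76*(-1152 - 194))*(-1/3018) = (5776 - 59964 - 789*(-1346) + 76*(-1346))*(-1/3018) = (5776 - 59964 + 1061994 - 102296)*(-1/3018) = 905510*(-1/3018) = -452755/1509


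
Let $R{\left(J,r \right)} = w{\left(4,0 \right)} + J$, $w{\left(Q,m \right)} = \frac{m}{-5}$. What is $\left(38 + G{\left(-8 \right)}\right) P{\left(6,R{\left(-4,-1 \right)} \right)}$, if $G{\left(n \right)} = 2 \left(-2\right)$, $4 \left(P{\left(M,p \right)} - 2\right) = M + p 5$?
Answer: $-51$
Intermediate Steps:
$w{\left(Q,m \right)} = - \frac{m}{5}$ ($w{\left(Q,m \right)} = m \left(- \frac{1}{5}\right) = - \frac{m}{5}$)
$R{\left(J,r \right)} = J$ ($R{\left(J,r \right)} = \left(- \frac{1}{5}\right) 0 + J = 0 + J = J$)
$P{\left(M,p \right)} = 2 + \frac{M}{4} + \frac{5 p}{4}$ ($P{\left(M,p \right)} = 2 + \frac{M + p 5}{4} = 2 + \frac{M + 5 p}{4} = 2 + \left(\frac{M}{4} + \frac{5 p}{4}\right) = 2 + \frac{M}{4} + \frac{5 p}{4}$)
$G{\left(n \right)} = -4$
$\left(38 + G{\left(-8 \right)}\right) P{\left(6,R{\left(-4,-1 \right)} \right)} = \left(38 - 4\right) \left(2 + \frac{1}{4} \cdot 6 + \frac{5}{4} \left(-4\right)\right) = 34 \left(2 + \frac{3}{2} - 5\right) = 34 \left(- \frac{3}{2}\right) = -51$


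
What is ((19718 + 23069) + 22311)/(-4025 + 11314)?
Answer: 65098/7289 ≈ 8.9310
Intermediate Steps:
((19718 + 23069) + 22311)/(-4025 + 11314) = (42787 + 22311)/7289 = 65098*(1/7289) = 65098/7289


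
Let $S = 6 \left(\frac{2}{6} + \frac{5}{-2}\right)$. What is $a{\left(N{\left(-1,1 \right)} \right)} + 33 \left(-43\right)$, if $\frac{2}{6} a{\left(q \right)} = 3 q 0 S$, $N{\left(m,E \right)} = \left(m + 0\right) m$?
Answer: $-1419$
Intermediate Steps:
$N{\left(m,E \right)} = m^{2}$ ($N{\left(m,E \right)} = m m = m^{2}$)
$S = -13$ ($S = 6 \left(2 \cdot \frac{1}{6} + 5 \left(- \frac{1}{2}\right)\right) = 6 \left(\frac{1}{3} - \frac{5}{2}\right) = 6 \left(- \frac{13}{6}\right) = -13$)
$a{\left(q \right)} = 0$ ($a{\left(q \right)} = 3 \cdot 3 q 0 \left(-13\right) = 3 \cdot 0 \left(-13\right) = 3 \cdot 0 = 0$)
$a{\left(N{\left(-1,1 \right)} \right)} + 33 \left(-43\right) = 0 + 33 \left(-43\right) = 0 - 1419 = -1419$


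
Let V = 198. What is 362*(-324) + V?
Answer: -117090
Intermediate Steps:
362*(-324) + V = 362*(-324) + 198 = -117288 + 198 = -117090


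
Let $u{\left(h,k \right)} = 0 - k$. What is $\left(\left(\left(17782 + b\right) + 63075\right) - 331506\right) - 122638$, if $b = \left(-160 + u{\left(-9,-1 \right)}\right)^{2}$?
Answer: $-348006$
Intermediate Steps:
$u{\left(h,k \right)} = - k$
$b = 25281$ ($b = \left(-160 - -1\right)^{2} = \left(-160 + 1\right)^{2} = \left(-159\right)^{2} = 25281$)
$\left(\left(\left(17782 + b\right) + 63075\right) - 331506\right) - 122638 = \left(\left(\left(17782 + 25281\right) + 63075\right) - 331506\right) - 122638 = \left(\left(43063 + 63075\right) - 331506\right) - 122638 = \left(106138 - 331506\right) - 122638 = -225368 - 122638 = -348006$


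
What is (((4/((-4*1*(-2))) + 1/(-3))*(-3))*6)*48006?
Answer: -144018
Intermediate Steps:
(((4/((-4*1*(-2))) + 1/(-3))*(-3))*6)*48006 = (((4/((-4*(-2))) + 1*(-⅓))*(-3))*6)*48006 = (((4/8 - ⅓)*(-3))*6)*48006 = (((4*(⅛) - ⅓)*(-3))*6)*48006 = (((½ - ⅓)*(-3))*6)*48006 = (((⅙)*(-3))*6)*48006 = -½*6*48006 = -3*48006 = -144018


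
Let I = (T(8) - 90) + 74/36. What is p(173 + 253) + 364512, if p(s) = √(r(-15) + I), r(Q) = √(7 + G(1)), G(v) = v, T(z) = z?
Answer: 364512 + √(-2878 + 72*√2)/6 ≈ 3.6451e+5 + 8.7816*I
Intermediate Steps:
r(Q) = 2*√2 (r(Q) = √(7 + 1) = √8 = 2*√2)
I = -1439/18 (I = (8 - 90) + 74/36 = -82 + 74*(1/36) = -82 + 37/18 = -1439/18 ≈ -79.944)
p(s) = √(-1439/18 + 2*√2) (p(s) = √(2*√2 - 1439/18) = √(-1439/18 + 2*√2))
p(173 + 253) + 364512 = √(-2878 + 72*√2)/6 + 364512 = 364512 + √(-2878 + 72*√2)/6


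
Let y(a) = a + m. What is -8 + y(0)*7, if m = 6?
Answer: 34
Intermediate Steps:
y(a) = 6 + a (y(a) = a + 6 = 6 + a)
-8 + y(0)*7 = -8 + (6 + 0)*7 = -8 + 6*7 = -8 + 42 = 34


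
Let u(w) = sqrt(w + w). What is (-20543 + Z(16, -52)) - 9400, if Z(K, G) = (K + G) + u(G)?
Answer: -29979 + 2*I*sqrt(26) ≈ -29979.0 + 10.198*I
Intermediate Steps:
u(w) = sqrt(2)*sqrt(w) (u(w) = sqrt(2*w) = sqrt(2)*sqrt(w))
Z(K, G) = G + K + sqrt(2)*sqrt(G) (Z(K, G) = (K + G) + sqrt(2)*sqrt(G) = (G + K) + sqrt(2)*sqrt(G) = G + K + sqrt(2)*sqrt(G))
(-20543 + Z(16, -52)) - 9400 = (-20543 + (-52 + 16 + sqrt(2)*sqrt(-52))) - 9400 = (-20543 + (-52 + 16 + sqrt(2)*(2*I*sqrt(13)))) - 9400 = (-20543 + (-52 + 16 + 2*I*sqrt(26))) - 9400 = (-20543 + (-36 + 2*I*sqrt(26))) - 9400 = (-20579 + 2*I*sqrt(26)) - 9400 = -29979 + 2*I*sqrt(26)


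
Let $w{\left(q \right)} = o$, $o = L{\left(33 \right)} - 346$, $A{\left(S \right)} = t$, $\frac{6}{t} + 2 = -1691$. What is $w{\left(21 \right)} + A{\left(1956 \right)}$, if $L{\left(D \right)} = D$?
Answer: $- \frac{529915}{1693} \approx -313.0$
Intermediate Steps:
$t = - \frac{6}{1693}$ ($t = \frac{6}{-2 - 1691} = \frac{6}{-1693} = 6 \left(- \frac{1}{1693}\right) = - \frac{6}{1693} \approx -0.003544$)
$A{\left(S \right)} = - \frac{6}{1693}$
$o = -313$ ($o = 33 - 346 = -313$)
$w{\left(q \right)} = -313$
$w{\left(21 \right)} + A{\left(1956 \right)} = -313 - \frac{6}{1693} = - \frac{529915}{1693}$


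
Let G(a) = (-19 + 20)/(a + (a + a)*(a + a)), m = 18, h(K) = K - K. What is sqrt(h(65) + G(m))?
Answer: sqrt(146)/438 ≈ 0.027587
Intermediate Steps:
h(K) = 0
G(a) = 1/(a + 4*a**2) (G(a) = 1/(a + (2*a)*(2*a)) = 1/(a + 4*a**2))
sqrt(h(65) + G(m)) = sqrt(0 + 1/(18*(1 + 4*18))) = sqrt(0 + 1/(18*(1 + 72))) = sqrt(0 + (1/18)/73) = sqrt(0 + (1/18)*(1/73)) = sqrt(0 + 1/1314) = sqrt(1/1314) = sqrt(146)/438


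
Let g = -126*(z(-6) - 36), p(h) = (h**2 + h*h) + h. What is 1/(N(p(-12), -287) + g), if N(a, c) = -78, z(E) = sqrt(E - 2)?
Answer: 743/3333462 + 7*I*sqrt(2)/555577 ≈ 0.00022289 + 1.7818e-5*I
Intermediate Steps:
z(E) = sqrt(-2 + E)
p(h) = h + 2*h**2 (p(h) = (h**2 + h**2) + h = 2*h**2 + h = h + 2*h**2)
g = 4536 - 252*I*sqrt(2) (g = -126*(sqrt(-2 - 6) - 36) = -126*(sqrt(-8) - 36) = -126*(2*I*sqrt(2) - 36) = -126*(-36 + 2*I*sqrt(2)) = 4536 - 252*I*sqrt(2) ≈ 4536.0 - 356.38*I)
1/(N(p(-12), -287) + g) = 1/(-78 + (4536 - 252*I*sqrt(2))) = 1/(4458 - 252*I*sqrt(2))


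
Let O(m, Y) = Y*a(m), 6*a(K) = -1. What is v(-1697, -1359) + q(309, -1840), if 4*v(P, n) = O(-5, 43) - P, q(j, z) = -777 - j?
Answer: -15925/24 ≈ -663.54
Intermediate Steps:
a(K) = -1/6 (a(K) = (1/6)*(-1) = -1/6)
O(m, Y) = -Y/6 (O(m, Y) = Y*(-1/6) = -Y/6)
v(P, n) = -43/24 - P/4 (v(P, n) = (-1/6*43 - P)/4 = (-43/6 - P)/4 = -43/24 - P/4)
v(-1697, -1359) + q(309, -1840) = (-43/24 - 1/4*(-1697)) + (-777 - 1*309) = (-43/24 + 1697/4) + (-777 - 309) = 10139/24 - 1086 = -15925/24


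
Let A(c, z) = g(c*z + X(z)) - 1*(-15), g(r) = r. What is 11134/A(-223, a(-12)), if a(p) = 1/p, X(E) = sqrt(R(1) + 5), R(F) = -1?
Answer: 133608/427 ≈ 312.90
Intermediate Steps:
X(E) = 2 (X(E) = sqrt(-1 + 5) = sqrt(4) = 2)
a(p) = 1/p
A(c, z) = 17 + c*z (A(c, z) = (c*z + 2) - 1*(-15) = (2 + c*z) + 15 = 17 + c*z)
11134/A(-223, a(-12)) = 11134/(17 - 223/(-12)) = 11134/(17 - 223*(-1/12)) = 11134/(17 + 223/12) = 11134/(427/12) = 11134*(12/427) = 133608/427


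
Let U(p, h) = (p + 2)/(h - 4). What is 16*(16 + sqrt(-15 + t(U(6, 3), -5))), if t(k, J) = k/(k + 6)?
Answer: 256 + 16*I*sqrt(11) ≈ 256.0 + 53.066*I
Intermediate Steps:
U(p, h) = (2 + p)/(-4 + h)
t(k, J) = k/(6 + k)
16*(16 + sqrt(-15 + t(U(6, 3), -5))) = 16*(16 + sqrt(-15 + ((2 + 6)/(-4 + 3))/(6 + (2 + 6)/(-4 + 3)))) = 16*(16 + sqrt(-15 + (8/(-1))/(6 + 8/(-1)))) = 16*(16 + sqrt(-15 + (-1*8)/(6 - 1*8))) = 16*(16 + sqrt(-15 - 8/(6 - 8))) = 16*(16 + sqrt(-15 - 8/(-2))) = 16*(16 + sqrt(-15 - 8*(-1/2))) = 16*(16 + sqrt(-15 + 4)) = 16*(16 + sqrt(-11)) = 16*(16 + I*sqrt(11)) = 256 + 16*I*sqrt(11)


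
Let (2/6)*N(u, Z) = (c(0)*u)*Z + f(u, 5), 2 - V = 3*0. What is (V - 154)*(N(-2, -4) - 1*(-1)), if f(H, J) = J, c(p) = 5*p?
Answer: -2432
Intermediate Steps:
V = 2 (V = 2 - 3*0 = 2 - 1*0 = 2 + 0 = 2)
N(u, Z) = 15 (N(u, Z) = 3*(((5*0)*u)*Z + 5) = 3*((0*u)*Z + 5) = 3*(0*Z + 5) = 3*(0 + 5) = 3*5 = 15)
(V - 154)*(N(-2, -4) - 1*(-1)) = (2 - 154)*(15 - 1*(-1)) = -152*(15 + 1) = -152*16 = -2432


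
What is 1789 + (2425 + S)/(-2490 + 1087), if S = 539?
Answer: 2507003/1403 ≈ 1786.9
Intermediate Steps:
1789 + (2425 + S)/(-2490 + 1087) = 1789 + (2425 + 539)/(-2490 + 1087) = 1789 + 2964/(-1403) = 1789 + 2964*(-1/1403) = 1789 - 2964/1403 = 2507003/1403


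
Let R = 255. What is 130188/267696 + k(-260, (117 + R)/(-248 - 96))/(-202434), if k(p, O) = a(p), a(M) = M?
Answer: 122333697/250883204 ≈ 0.48761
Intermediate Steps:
k(p, O) = p
130188/267696 + k(-260, (117 + R)/(-248 - 96))/(-202434) = 130188/267696 - 260/(-202434) = 130188*(1/267696) - 260*(-1/202434) = 10849/22308 + 130/101217 = 122333697/250883204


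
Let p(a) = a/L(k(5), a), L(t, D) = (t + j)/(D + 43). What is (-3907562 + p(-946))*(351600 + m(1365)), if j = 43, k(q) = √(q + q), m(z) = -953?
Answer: -835623859953916/613 - 99845330662*√10/613 ≈ -1.3637e+12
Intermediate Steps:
k(q) = √2*√q (k(q) = √(2*q) = √2*√q)
L(t, D) = (43 + t)/(43 + D) (L(t, D) = (t + 43)/(D + 43) = (43 + t)/(43 + D))
p(a) = a*(43 + a)/(43 + √10) (p(a) = a/(((43 + √2*√5)/(43 + a))) = a/(((43 + √10)/(43 + a))) = a*((43 + a)/(43 + √10)) = a*(43 + a)/(43 + √10))
(-3907562 + p(-946))*(351600 + m(1365)) = (-3907562 - 946*(43 - 946)/(43 + √10))*(351600 - 953) = (-3907562 - 946*(-903)/(43 + √10))*350647 = (-3907562 + 854238/(43 + √10))*350647 = -1370174892614 + 299535991986/(43 + √10)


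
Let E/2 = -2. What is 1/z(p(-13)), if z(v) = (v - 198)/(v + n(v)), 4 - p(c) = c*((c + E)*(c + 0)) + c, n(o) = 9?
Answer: 2899/2692 ≈ 1.0769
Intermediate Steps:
E = -4 (E = 2*(-2) = -4)
p(c) = 4 - c - c²*(-4 + c) (p(c) = 4 - (c*((c - 4)*(c + 0)) + c) = 4 - (c*((-4 + c)*c) + c) = 4 - (c*(c*(-4 + c)) + c) = 4 - (c²*(-4 + c) + c) = 4 - (c + c²*(-4 + c)) = 4 + (-c - c²*(-4 + c)) = 4 - c - c²*(-4 + c))
z(v) = (-198 + v)/(9 + v) (z(v) = (v - 198)/(v + 9) = (-198 + v)/(9 + v))
1/z(p(-13)) = 1/((-198 + (4 - 1*(-13) - 1*(-13)³ + 4*(-13)²))/(9 + (4 - 1*(-13) - 1*(-13)³ + 4*(-13)²))) = 1/((-198 + (4 + 13 - 1*(-2197) + 4*169))/(9 + (4 + 13 - 1*(-2197) + 4*169))) = 1/((-198 + (4 + 13 + 2197 + 676))/(9 + (4 + 13 + 2197 + 676))) = 1/((-198 + 2890)/(9 + 2890)) = 1/(2692/2899) = 2899/2692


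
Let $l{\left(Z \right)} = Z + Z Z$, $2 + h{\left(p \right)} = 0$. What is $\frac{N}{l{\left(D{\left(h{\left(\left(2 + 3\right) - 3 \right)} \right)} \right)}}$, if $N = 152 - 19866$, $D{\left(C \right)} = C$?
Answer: $-9857$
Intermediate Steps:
$h{\left(p \right)} = -2$ ($h{\left(p \right)} = -2 + 0 = -2$)
$l{\left(Z \right)} = Z + Z^{2}$
$N = -19714$ ($N = 152 - 19866 = -19714$)
$\frac{N}{l{\left(D{\left(h{\left(\left(2 + 3\right) - 3 \right)} \right)} \right)}} = - \frac{19714}{\left(-2\right) \left(1 - 2\right)} = - \frac{19714}{\left(-2\right) \left(-1\right)} = - \frac{19714}{2} = \left(-19714\right) \frac{1}{2} = -9857$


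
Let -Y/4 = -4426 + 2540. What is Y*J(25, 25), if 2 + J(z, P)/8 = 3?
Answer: 60352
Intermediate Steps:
J(z, P) = 8 (J(z, P) = -16 + 8*3 = -16 + 24 = 8)
Y = 7544 (Y = -4*(-4426 + 2540) = -4*(-1886) = 7544)
Y*J(25, 25) = 7544*8 = 60352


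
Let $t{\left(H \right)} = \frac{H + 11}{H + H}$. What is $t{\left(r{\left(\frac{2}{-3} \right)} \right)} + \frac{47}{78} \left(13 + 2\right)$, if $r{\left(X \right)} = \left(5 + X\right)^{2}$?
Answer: $\frac{3323}{338} \approx 9.8314$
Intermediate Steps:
$t{\left(H \right)} = \frac{11 + H}{2 H}$
$t{\left(r{\left(\frac{2}{-3} \right)} \right)} + \frac{47}{78} \left(13 + 2\right) = \frac{11 + \left(5 + \frac{2}{-3}\right)^{2}}{2 \left(5 + \frac{2}{-3}\right)^{2}} + \frac{47}{78} \left(13 + 2\right) = \frac{11 + \left(5 + 2 \left(- \frac{1}{3}\right)\right)^{2}}{2 \left(5 + 2 \left(- \frac{1}{3}\right)\right)^{2}} + 47 \cdot \frac{1}{78} \cdot 15 = \frac{11 + \left(5 - \frac{2}{3}\right)^{2}}{2 \left(5 - \frac{2}{3}\right)^{2}} + \frac{47}{78} \cdot 15 = \frac{11 + \left(\frac{13}{3}\right)^{2}}{2 \left(\frac{13}{3}\right)^{2}} + \frac{235}{26} = \frac{11 + \frac{169}{9}}{2 \cdot \frac{169}{9}} + \frac{235}{26} = \frac{1}{2} \cdot \frac{9}{169} \cdot \frac{268}{9} + \frac{235}{26} = \frac{134}{169} + \frac{235}{26} = \frac{3323}{338}$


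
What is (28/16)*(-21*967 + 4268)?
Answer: -112273/4 ≈ -28068.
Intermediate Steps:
(28/16)*(-21*967 + 4268) = (28*(1/16))*(-20307 + 4268) = (7/4)*(-16039) = -112273/4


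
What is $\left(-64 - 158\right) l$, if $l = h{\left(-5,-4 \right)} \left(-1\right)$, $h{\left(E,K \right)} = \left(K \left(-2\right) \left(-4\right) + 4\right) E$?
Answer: $31080$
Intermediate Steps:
$h{\left(E,K \right)} = E \left(4 + 8 K\right)$ ($h{\left(E,K \right)} = \left(- 2 K \left(-4\right) + 4\right) E = \left(8 K + 4\right) E = \left(4 + 8 K\right) E = E \left(4 + 8 K\right)$)
$l = -140$ ($l = 4 \left(-5\right) \left(1 + 2 \left(-4\right)\right) \left(-1\right) = 4 \left(-5\right) \left(1 - 8\right) \left(-1\right) = 4 \left(-5\right) \left(-7\right) \left(-1\right) = 140 \left(-1\right) = -140$)
$\left(-64 - 158\right) l = \left(-64 - 158\right) \left(-140\right) = \left(-222\right) \left(-140\right) = 31080$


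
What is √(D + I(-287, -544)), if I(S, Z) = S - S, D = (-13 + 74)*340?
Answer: 2*√5185 ≈ 144.01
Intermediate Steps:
D = 20740 (D = 61*340 = 20740)
I(S, Z) = 0
√(D + I(-287, -544)) = √(20740 + 0) = √20740 = 2*√5185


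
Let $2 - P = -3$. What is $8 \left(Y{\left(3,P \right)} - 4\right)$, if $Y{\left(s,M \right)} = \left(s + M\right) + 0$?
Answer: $32$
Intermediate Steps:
$P = 5$ ($P = 2 - -3 = 2 + 3 = 5$)
$Y{\left(s,M \right)} = M + s$ ($Y{\left(s,M \right)} = \left(M + s\right) + 0 = M + s$)
$8 \left(Y{\left(3,P \right)} - 4\right) = 8 \left(\left(5 + 3\right) - 4\right) = 8 \left(8 + \left(-5 + 1\right)\right) = 8 \left(8 - 4\right) = 8 \cdot 4 = 32$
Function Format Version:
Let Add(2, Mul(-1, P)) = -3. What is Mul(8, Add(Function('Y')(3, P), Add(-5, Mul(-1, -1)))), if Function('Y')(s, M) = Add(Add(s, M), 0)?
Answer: 32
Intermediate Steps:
P = 5 (P = Add(2, Mul(-1, -3)) = Add(2, 3) = 5)
Function('Y')(s, M) = Add(M, s) (Function('Y')(s, M) = Add(Add(M, s), 0) = Add(M, s))
Mul(8, Add(Function('Y')(3, P), Add(-5, Mul(-1, -1)))) = Mul(8, Add(Add(5, 3), Add(-5, Mul(-1, -1)))) = Mul(8, Add(8, Add(-5, 1))) = Mul(8, Add(8, -4)) = Mul(8, 4) = 32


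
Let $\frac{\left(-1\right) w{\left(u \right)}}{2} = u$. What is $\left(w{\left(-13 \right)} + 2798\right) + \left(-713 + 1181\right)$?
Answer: $3292$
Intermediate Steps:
$w{\left(u \right)} = - 2 u$
$\left(w{\left(-13 \right)} + 2798\right) + \left(-713 + 1181\right) = \left(\left(-2\right) \left(-13\right) + 2798\right) + \left(-713 + 1181\right) = \left(26 + 2798\right) + 468 = 2824 + 468 = 3292$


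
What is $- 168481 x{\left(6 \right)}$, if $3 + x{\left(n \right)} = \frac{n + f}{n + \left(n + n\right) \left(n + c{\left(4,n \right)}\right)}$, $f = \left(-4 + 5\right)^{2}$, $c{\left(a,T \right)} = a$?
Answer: $\frac{8929493}{18} \approx 4.9608 \cdot 10^{5}$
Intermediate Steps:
$f = 1$ ($f = 1^{2} = 1$)
$x{\left(n \right)} = -3 + \frac{1 + n}{n + 2 n \left(4 + n\right)}$ ($x{\left(n \right)} = -3 + \frac{n + 1}{n + \left(n + n\right) \left(n + 4\right)} = -3 + \frac{1 + n}{n + 2 n \left(4 + n\right)}$)
$- 168481 x{\left(6 \right)} = - 168481 \frac{1 - 156 - 6 \cdot 6^{2}}{6 \left(9 + 2 \cdot 6\right)} = - 168481 \frac{1 - 156 - 216}{6 \left(9 + 12\right)} = - 168481 \frac{1 - 156 - 216}{6 \cdot 21} = - 168481 \cdot \frac{1}{6} \cdot \frac{1}{21} \left(-371\right) = \left(-168481\right) \left(- \frac{53}{18}\right) = \frac{8929493}{18}$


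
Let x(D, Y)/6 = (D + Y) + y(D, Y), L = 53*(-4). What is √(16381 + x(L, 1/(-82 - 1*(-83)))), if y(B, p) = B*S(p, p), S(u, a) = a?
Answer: √13843 ≈ 117.66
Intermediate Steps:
y(B, p) = B*p
L = -212
x(D, Y) = 6*D + 6*Y + 6*D*Y (x(D, Y) = 6*((D + Y) + D*Y) = 6*(D + Y + D*Y) = 6*D + 6*Y + 6*D*Y)
√(16381 + x(L, 1/(-82 - 1*(-83)))) = √(16381 + (6*(-212) + 6/(-82 - 1*(-83)) + 6*(-212)/(-82 - 1*(-83)))) = √(16381 + (-1272 + 6/(-82 + 83) + 6*(-212)/(-82 + 83))) = √(16381 + (-1272 + 6/1 + 6*(-212)/1)) = √(16381 + (-1272 + 6*1 + 6*(-212)*1)) = √(16381 + (-1272 + 6 - 1272)) = √(16381 - 2538) = √13843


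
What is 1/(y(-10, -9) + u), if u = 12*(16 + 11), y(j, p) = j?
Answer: 1/314 ≈ 0.0031847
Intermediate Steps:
u = 324 (u = 12*27 = 324)
1/(y(-10, -9) + u) = 1/(-10 + 324) = 1/314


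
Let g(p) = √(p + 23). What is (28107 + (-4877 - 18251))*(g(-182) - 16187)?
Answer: -80595073 + 4979*I*√159 ≈ -8.0595e+7 + 62783.0*I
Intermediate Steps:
g(p) = √(23 + p)
(28107 + (-4877 - 18251))*(g(-182) - 16187) = (28107 + (-4877 - 18251))*(√(23 - 182) - 16187) = (28107 - 23128)*(√(-159) - 16187) = 4979*(I*√159 - 16187) = 4979*(-16187 + I*√159) = -80595073 + 4979*I*√159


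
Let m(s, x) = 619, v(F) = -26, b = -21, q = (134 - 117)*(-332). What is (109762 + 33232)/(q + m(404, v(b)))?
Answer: -142994/5025 ≈ -28.457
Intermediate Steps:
q = -5644 (q = 17*(-332) = -5644)
(109762 + 33232)/(q + m(404, v(b))) = (109762 + 33232)/(-5644 + 619) = 142994/(-5025) = 142994*(-1/5025) = -142994/5025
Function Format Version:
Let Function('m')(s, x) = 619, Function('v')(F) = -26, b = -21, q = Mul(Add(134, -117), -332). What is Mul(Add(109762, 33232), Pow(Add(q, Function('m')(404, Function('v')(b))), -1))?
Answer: Rational(-142994, 5025) ≈ -28.457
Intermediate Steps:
q = -5644 (q = Mul(17, -332) = -5644)
Mul(Add(109762, 33232), Pow(Add(q, Function('m')(404, Function('v')(b))), -1)) = Mul(Add(109762, 33232), Pow(Add(-5644, 619), -1)) = Mul(142994, Pow(-5025, -1)) = Mul(142994, Rational(-1, 5025)) = Rational(-142994, 5025)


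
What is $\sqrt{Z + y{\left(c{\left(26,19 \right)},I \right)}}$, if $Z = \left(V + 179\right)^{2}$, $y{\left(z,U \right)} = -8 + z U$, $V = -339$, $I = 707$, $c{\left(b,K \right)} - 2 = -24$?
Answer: $\sqrt{10038} \approx 100.19$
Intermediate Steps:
$c{\left(b,K \right)} = -22$ ($c{\left(b,K \right)} = 2 - 24 = -22$)
$y{\left(z,U \right)} = -8 + U z$
$Z = 25600$ ($Z = \left(-339 + 179\right)^{2} = \left(-160\right)^{2} = 25600$)
$\sqrt{Z + y{\left(c{\left(26,19 \right)},I \right)}} = \sqrt{25600 + \left(-8 + 707 \left(-22\right)\right)} = \sqrt{25600 - 15562} = \sqrt{10038}$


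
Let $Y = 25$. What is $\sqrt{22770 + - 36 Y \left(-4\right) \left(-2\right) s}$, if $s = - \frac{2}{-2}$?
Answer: $3 \sqrt{1730} \approx 124.78$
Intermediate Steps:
$s = 1$ ($s = \left(-2\right) \left(- \frac{1}{2}\right) = 1$)
$\sqrt{22770 + - 36 Y \left(-4\right) \left(-2\right) s} = \sqrt{22770 + \left(-36\right) 25 \left(-4\right) \left(-2\right) 1} = \sqrt{22770 - 900 \cdot 8 \cdot 1} = \sqrt{22770 - 7200} = \sqrt{15570} = 3 \sqrt{1730}$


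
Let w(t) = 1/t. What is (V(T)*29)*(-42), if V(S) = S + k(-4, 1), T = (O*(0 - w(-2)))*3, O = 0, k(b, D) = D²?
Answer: -1218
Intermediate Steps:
T = 0 (T = (0*(0 - 1/(-2)))*3 = (0*(0 - 1*(-½)))*3 = (0*(0 + ½))*3 = (0*(½))*3 = 0*3 = 0)
V(S) = 1 + S (V(S) = S + 1² = S + 1 = 1 + S)
(V(T)*29)*(-42) = ((1 + 0)*29)*(-42) = (1*29)*(-42) = 29*(-42) = -1218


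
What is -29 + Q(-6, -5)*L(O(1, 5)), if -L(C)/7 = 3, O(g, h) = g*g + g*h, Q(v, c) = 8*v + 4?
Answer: 895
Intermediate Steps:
Q(v, c) = 4 + 8*v
O(g, h) = g**2 + g*h
L(C) = -21 (L(C) = -7*3 = -21)
-29 + Q(-6, -5)*L(O(1, 5)) = -29 + (4 + 8*(-6))*(-21) = -29 + (4 - 48)*(-21) = -29 - 44*(-21) = -29 + 924 = 895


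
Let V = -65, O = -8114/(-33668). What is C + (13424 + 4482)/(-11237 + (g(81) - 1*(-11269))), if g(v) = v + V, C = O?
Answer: 75406085/202008 ≈ 373.28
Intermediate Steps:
O = 4057/16834 (O = -8114*(-1/33668) = 4057/16834 ≈ 0.24100)
C = 4057/16834 ≈ 0.24100
g(v) = -65 + v (g(v) = v - 65 = -65 + v)
C + (13424 + 4482)/(-11237 + (g(81) - 1*(-11269))) = 4057/16834 + (13424 + 4482)/(-11237 + ((-65 + 81) - 1*(-11269))) = 4057/16834 + 17906/(-11237 + (16 + 11269)) = 4057/16834 + 17906/(-11237 + 11285) = 4057/16834 + 17906/48 = 4057/16834 + 17906*(1/48) = 4057/16834 + 8953/24 = 75406085/202008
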